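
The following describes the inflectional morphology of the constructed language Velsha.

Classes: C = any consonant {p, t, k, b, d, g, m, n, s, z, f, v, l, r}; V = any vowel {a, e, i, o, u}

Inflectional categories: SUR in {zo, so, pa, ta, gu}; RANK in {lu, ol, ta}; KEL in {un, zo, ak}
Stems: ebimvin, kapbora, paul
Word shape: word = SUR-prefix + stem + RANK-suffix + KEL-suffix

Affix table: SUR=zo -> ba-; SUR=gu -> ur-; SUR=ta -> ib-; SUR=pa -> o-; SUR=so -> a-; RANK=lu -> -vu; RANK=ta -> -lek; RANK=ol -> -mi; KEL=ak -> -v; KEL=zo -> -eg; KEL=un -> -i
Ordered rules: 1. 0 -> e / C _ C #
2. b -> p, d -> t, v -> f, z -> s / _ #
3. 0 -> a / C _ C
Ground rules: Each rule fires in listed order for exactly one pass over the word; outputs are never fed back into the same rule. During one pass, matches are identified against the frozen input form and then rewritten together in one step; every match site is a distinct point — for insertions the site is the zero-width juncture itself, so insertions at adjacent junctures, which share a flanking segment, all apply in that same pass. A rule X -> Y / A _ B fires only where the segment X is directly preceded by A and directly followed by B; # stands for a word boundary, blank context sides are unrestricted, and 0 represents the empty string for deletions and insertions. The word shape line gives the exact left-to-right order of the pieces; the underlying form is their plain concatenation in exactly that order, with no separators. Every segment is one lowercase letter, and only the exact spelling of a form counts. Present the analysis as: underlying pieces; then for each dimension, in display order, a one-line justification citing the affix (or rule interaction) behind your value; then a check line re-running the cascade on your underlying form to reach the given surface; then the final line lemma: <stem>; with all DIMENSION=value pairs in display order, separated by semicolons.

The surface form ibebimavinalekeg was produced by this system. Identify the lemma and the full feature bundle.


underlying: ib-ebimvin-lek-eg
SUR=ta - signalled by the affix ib-
RANK=ta - signalled by the affix -lek
KEL=zo - signalled by the affix -eg
check: ibebimvinlekeg -> ibebimvinlekeg -> ibebimvinlekeg -> ibebimavinalekeg
lemma: ebimvin; SUR=ta; RANK=ta; KEL=zo


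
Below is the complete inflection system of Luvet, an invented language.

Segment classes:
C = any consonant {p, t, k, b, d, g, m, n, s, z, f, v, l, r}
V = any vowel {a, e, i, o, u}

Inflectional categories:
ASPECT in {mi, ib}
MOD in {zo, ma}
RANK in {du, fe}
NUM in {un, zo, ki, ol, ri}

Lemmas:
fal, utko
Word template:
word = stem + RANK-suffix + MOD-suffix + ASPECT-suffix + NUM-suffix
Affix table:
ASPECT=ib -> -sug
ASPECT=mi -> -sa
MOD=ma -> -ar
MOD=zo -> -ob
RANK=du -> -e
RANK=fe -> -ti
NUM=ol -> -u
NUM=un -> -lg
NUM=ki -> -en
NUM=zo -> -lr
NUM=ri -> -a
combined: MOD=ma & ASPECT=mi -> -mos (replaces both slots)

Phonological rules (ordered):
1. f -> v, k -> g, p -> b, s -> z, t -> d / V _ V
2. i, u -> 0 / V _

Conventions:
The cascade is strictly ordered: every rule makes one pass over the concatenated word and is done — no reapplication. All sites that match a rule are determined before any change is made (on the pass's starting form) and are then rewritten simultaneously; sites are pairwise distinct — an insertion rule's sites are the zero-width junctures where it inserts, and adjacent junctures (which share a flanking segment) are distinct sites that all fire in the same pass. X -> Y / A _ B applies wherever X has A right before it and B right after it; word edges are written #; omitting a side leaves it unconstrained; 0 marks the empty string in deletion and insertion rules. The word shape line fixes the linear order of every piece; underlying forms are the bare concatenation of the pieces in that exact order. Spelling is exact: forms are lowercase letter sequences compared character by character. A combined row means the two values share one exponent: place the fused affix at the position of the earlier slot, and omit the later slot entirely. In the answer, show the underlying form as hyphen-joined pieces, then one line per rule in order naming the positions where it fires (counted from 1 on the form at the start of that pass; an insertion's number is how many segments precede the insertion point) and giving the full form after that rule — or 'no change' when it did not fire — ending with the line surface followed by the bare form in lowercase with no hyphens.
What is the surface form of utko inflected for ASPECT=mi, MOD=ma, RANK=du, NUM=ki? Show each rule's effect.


underlying: utko-e-mos-en
1. f -> v, k -> g, p -> b, s -> z, t -> d / V _ V: fires at position(s) 8: utkoemozen
2. i, u -> 0 / V _: no change
surface: utkoemozen


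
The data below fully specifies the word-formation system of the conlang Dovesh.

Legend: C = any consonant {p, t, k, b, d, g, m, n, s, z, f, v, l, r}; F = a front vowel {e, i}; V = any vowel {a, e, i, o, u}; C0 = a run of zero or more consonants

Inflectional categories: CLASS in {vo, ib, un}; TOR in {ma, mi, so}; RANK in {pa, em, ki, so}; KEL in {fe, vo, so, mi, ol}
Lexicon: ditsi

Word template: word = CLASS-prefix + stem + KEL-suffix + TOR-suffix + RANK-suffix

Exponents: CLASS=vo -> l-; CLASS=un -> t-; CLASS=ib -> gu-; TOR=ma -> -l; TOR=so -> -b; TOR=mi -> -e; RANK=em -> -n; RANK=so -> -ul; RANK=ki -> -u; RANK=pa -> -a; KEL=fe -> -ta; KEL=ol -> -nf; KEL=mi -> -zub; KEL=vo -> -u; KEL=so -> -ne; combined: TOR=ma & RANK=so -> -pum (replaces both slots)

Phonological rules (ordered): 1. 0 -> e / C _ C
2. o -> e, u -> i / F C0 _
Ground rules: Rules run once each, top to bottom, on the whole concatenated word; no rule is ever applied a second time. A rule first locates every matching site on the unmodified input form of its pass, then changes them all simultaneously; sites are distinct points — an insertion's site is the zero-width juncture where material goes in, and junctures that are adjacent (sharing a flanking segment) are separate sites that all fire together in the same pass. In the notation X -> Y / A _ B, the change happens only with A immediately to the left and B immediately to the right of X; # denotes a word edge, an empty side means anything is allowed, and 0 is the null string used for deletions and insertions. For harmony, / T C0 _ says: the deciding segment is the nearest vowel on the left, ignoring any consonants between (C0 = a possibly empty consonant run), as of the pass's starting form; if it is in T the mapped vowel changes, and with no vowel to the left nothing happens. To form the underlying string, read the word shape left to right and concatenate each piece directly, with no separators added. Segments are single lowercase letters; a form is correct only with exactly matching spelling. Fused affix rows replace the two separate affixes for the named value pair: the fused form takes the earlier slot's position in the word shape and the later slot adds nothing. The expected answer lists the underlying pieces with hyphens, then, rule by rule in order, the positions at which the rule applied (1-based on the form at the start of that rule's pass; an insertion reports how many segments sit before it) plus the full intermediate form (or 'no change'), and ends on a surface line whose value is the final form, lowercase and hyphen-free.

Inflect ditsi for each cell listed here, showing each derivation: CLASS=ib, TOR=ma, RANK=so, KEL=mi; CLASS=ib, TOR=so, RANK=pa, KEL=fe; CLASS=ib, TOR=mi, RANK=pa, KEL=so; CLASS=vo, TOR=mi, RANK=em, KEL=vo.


cell CLASS=ib, TOR=ma, RANK=so, KEL=mi:
underlying: gu-ditsi-zub-pum
1. 0 -> e / C _ C: inserts after position(s) 5, 10: guditesizubepum
2. o -> e, u -> i / F C0 _: fires at position(s) 10, 14: guditesizibepim
surface: guditesizibepim

cell CLASS=ib, TOR=so, RANK=pa, KEL=fe:
underlying: gu-ditsi-ta-b-a
1. 0 -> e / C _ C: inserts after position(s) 5: guditesitaba
2. o -> e, u -> i / F C0 _: no change
surface: guditesitaba

cell CLASS=ib, TOR=mi, RANK=pa, KEL=so:
underlying: gu-ditsi-ne-e-a
1. 0 -> e / C _ C: inserts after position(s) 5: guditesineea
2. o -> e, u -> i / F C0 _: no change
surface: guditesineea

cell CLASS=vo, TOR=mi, RANK=em, KEL=vo:
underlying: l-ditsi-u-e-n
1. 0 -> e / C _ C: inserts after position(s) 1, 4: leditesiuen
2. o -> e, u -> i / F C0 _: fires at position(s) 9: leditesiien
surface: leditesiien


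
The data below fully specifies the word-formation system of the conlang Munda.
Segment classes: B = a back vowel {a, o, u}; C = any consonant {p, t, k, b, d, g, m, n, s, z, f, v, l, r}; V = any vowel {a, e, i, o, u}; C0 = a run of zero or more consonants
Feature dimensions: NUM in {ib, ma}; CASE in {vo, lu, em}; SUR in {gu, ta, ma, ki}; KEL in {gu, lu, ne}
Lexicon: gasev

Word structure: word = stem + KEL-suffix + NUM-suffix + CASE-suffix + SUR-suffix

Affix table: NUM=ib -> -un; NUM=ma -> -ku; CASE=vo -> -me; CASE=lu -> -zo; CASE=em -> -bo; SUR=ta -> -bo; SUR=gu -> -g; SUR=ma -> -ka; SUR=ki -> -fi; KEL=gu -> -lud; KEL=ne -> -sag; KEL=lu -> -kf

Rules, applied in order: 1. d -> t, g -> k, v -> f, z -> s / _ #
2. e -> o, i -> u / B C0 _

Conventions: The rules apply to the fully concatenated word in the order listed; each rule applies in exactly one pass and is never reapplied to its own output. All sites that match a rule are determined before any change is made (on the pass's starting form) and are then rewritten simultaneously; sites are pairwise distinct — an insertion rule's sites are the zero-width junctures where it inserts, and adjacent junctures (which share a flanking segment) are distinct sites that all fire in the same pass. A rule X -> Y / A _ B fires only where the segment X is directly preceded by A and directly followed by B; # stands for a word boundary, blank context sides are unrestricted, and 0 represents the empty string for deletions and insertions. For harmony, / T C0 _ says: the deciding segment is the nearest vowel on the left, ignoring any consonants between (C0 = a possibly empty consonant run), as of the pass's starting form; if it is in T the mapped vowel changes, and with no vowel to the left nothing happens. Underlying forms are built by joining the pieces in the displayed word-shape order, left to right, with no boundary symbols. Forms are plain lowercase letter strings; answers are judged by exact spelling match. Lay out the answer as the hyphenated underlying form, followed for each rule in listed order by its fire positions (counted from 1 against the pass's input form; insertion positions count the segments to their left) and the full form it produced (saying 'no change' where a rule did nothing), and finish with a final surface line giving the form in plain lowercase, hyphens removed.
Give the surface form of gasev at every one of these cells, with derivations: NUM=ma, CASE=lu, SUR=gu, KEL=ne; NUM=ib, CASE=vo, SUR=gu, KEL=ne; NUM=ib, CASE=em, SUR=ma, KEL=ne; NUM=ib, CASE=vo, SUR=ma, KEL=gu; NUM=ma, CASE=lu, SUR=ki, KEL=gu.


cell NUM=ma, CASE=lu, SUR=gu, KEL=ne:
underlying: gasev-sag-ku-zo-g
1. d -> t, g -> k, v -> f, z -> s / _ #: fires at position(s) 13: gasevsagkuzok
2. e -> o, i -> u / B C0 _: fires at position(s) 4: gasovsagkuzok
surface: gasovsagkuzok

cell NUM=ib, CASE=vo, SUR=gu, KEL=ne:
underlying: gasev-sag-un-me-g
1. d -> t, g -> k, v -> f, z -> s / _ #: fires at position(s) 13: gasevsagunmek
2. e -> o, i -> u / B C0 _: fires at position(s) 4, 12: gasovsagunmok
surface: gasovsagunmok

cell NUM=ib, CASE=em, SUR=ma, KEL=ne:
underlying: gasev-sag-un-bo-ka
1. d -> t, g -> k, v -> f, z -> s / _ #: no change
2. e -> o, i -> u / B C0 _: fires at position(s) 4: gasovsagunboka
surface: gasovsagunboka

cell NUM=ib, CASE=vo, SUR=ma, KEL=gu:
underlying: gasev-lud-un-me-ka
1. d -> t, g -> k, v -> f, z -> s / _ #: no change
2. e -> o, i -> u / B C0 _: fires at position(s) 4, 12: gasovludunmoka
surface: gasovludunmoka

cell NUM=ma, CASE=lu, SUR=ki, KEL=gu:
underlying: gasev-lud-ku-zo-fi
1. d -> t, g -> k, v -> f, z -> s / _ #: no change
2. e -> o, i -> u / B C0 _: fires at position(s) 4, 14: gasovludkuzofu
surface: gasovludkuzofu


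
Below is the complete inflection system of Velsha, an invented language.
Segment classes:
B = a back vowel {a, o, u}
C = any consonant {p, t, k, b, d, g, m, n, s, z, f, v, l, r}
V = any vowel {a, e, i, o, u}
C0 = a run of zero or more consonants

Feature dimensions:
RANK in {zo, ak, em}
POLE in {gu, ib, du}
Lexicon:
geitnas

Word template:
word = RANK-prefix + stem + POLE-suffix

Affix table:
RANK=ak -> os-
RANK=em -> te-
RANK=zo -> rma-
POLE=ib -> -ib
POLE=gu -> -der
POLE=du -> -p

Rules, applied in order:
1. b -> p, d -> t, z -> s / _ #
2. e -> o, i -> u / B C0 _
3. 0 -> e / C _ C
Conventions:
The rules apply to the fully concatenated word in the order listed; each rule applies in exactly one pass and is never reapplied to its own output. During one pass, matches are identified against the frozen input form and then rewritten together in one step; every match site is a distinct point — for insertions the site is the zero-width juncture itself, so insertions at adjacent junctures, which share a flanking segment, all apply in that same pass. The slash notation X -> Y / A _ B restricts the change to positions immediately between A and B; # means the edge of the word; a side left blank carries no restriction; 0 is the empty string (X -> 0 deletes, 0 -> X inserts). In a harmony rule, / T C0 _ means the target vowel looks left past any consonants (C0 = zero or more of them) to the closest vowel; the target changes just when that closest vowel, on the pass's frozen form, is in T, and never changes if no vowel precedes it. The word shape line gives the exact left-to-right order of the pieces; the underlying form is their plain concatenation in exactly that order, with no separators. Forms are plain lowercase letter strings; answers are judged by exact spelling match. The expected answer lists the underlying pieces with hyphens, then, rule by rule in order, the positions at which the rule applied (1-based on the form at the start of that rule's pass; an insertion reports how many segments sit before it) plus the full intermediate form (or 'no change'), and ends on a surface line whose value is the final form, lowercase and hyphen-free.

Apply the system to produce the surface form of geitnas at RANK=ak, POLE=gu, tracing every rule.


underlying: os-geitnas-der
1. b -> p, d -> t, z -> s / _ #: no change
2. e -> o, i -> u / B C0 _: fires at position(s) 4, 11: osgoitnasdor
3. 0 -> e / C _ C: inserts after position(s) 2, 6, 9: osegoitenasedor
surface: osegoitenasedor


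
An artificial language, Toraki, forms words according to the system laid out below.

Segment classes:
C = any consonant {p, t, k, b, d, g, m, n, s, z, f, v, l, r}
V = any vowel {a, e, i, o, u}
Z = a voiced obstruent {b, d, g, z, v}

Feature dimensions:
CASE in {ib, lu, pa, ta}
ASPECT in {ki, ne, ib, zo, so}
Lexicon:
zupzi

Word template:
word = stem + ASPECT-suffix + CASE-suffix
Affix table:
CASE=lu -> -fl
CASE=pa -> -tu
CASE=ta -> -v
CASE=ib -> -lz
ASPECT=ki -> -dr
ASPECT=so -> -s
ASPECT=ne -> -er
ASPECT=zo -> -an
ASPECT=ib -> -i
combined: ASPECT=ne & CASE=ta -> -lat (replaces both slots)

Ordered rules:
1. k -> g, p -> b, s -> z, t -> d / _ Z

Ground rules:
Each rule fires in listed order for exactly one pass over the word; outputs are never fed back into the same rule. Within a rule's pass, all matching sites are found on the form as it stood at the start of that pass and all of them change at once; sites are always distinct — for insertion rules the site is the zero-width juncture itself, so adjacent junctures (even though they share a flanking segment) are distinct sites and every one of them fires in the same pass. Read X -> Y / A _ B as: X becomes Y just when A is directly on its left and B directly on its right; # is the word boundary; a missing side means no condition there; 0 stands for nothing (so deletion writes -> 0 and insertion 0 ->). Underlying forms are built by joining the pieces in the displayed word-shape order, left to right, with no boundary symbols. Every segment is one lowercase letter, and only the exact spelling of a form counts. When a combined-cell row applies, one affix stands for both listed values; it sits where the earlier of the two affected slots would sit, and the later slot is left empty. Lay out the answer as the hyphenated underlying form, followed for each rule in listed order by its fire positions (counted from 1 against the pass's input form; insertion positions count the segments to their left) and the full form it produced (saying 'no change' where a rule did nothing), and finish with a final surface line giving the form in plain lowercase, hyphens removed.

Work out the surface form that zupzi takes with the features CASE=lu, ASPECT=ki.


underlying: zupzi-dr-fl
1. k -> g, p -> b, s -> z, t -> d / _ Z: fires at position(s) 3: zubzidrfl
surface: zubzidrfl


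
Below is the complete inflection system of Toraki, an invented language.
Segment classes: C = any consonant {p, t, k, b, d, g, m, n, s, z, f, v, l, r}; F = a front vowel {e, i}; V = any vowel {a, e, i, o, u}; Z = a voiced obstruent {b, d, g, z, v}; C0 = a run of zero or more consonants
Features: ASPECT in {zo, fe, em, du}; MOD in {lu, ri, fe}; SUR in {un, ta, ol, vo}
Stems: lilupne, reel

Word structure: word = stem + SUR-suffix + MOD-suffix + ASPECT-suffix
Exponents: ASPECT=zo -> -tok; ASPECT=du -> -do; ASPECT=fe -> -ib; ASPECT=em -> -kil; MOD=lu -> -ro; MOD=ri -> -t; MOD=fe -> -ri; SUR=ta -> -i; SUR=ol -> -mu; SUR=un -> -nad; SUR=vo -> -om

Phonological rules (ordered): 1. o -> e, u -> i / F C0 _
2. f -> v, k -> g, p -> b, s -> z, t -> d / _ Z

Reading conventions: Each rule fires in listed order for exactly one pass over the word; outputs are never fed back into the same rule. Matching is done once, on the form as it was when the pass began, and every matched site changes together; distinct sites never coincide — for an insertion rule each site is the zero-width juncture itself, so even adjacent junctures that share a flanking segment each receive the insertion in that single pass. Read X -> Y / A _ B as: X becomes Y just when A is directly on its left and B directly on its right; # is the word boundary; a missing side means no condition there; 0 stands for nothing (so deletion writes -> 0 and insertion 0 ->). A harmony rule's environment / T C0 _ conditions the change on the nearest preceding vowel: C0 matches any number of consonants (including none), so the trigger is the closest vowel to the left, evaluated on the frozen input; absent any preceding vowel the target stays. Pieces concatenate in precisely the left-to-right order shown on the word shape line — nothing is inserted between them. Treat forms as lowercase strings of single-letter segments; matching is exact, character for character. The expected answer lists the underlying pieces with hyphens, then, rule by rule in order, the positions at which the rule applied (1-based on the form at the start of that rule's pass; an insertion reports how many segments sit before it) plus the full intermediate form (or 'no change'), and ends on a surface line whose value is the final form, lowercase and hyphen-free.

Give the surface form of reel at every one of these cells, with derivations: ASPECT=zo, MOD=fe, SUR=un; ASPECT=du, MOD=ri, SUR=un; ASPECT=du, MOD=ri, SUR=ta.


cell ASPECT=zo, MOD=fe, SUR=un:
underlying: reel-nad-ri-tok
1. o -> e, u -> i / F C0 _: fires at position(s) 11: reelnadritek
2. f -> v, k -> g, p -> b, s -> z, t -> d / _ Z: no change
surface: reelnadritek

cell ASPECT=du, MOD=ri, SUR=un:
underlying: reel-nad-t-do
1. o -> e, u -> i / F C0 _: no change
2. f -> v, k -> g, p -> b, s -> z, t -> d / _ Z: fires at position(s) 8: reelnadddo
surface: reelnadddo

cell ASPECT=du, MOD=ri, SUR=ta:
underlying: reel-i-t-do
1. o -> e, u -> i / F C0 _: fires at position(s) 8: reelitde
2. f -> v, k -> g, p -> b, s -> z, t -> d / _ Z: fires at position(s) 6: reelidde
surface: reelidde


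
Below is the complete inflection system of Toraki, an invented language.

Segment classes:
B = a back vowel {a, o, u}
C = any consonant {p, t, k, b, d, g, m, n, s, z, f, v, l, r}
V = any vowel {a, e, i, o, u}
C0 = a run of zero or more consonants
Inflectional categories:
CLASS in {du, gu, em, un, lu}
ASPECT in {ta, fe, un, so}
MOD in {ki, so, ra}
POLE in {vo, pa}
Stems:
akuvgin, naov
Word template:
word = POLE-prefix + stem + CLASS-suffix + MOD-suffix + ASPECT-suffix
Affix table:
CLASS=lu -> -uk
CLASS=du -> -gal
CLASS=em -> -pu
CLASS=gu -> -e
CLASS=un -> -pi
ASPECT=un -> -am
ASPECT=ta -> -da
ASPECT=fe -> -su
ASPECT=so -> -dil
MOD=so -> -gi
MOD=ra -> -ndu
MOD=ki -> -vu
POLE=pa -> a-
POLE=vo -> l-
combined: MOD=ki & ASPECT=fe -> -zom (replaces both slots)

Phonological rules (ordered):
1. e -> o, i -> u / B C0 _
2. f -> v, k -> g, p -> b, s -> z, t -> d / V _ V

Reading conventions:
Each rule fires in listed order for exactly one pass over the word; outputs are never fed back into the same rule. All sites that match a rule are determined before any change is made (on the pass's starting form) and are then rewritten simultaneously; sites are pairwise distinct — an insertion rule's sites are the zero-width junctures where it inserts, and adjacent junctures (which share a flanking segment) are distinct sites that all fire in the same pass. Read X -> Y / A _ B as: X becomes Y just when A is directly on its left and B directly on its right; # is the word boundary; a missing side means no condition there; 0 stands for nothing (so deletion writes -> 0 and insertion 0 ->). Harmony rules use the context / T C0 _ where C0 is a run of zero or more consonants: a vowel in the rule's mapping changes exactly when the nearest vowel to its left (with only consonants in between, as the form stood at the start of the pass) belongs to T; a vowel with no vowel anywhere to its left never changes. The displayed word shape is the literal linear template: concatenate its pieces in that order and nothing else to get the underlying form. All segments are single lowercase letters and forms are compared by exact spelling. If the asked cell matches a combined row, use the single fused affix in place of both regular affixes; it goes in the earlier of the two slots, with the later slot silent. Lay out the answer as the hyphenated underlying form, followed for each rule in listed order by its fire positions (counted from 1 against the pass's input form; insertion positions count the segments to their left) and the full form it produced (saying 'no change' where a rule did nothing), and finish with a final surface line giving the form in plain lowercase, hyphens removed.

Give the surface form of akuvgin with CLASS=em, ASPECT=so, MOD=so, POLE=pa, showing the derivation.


underlying: a-akuvgin-pu-gi-dil
1. e -> o, i -> u / B C0 _: fires at position(s) 7, 12: aakuvgunpugudil
2. f -> v, k -> g, p -> b, s -> z, t -> d / V _ V: fires at position(s) 3: aaguvgunpugudil
surface: aaguvgunpugudil


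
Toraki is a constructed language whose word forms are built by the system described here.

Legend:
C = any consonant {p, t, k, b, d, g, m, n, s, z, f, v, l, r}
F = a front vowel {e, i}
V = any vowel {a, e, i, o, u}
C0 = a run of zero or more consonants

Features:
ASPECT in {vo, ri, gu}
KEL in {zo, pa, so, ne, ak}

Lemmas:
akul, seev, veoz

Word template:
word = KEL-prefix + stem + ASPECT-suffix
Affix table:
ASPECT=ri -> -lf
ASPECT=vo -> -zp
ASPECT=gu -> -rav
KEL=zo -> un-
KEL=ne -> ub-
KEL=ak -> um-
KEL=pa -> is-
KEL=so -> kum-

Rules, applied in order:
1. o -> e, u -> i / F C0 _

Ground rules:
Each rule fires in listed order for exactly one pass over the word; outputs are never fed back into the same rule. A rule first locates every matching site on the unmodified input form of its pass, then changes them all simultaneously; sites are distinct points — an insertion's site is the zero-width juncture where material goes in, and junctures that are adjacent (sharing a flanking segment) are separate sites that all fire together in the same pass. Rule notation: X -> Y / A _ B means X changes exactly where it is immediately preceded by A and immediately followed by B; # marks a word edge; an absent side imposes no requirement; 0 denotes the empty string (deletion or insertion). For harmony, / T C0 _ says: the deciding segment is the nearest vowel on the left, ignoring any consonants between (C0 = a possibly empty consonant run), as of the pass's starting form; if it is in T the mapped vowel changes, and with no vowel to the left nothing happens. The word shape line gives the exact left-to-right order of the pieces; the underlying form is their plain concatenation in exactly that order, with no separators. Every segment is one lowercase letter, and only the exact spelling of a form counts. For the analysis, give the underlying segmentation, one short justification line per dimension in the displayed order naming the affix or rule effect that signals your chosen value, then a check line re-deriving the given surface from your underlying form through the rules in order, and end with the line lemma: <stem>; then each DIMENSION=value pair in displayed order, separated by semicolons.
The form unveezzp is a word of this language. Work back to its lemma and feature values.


underlying: un-veoz-zp
ASPECT=vo - signalled by the affix -zp
KEL=zo - signalled by the affix un-
check: unveozzp -> unveezzp
lemma: veoz; ASPECT=vo; KEL=zo


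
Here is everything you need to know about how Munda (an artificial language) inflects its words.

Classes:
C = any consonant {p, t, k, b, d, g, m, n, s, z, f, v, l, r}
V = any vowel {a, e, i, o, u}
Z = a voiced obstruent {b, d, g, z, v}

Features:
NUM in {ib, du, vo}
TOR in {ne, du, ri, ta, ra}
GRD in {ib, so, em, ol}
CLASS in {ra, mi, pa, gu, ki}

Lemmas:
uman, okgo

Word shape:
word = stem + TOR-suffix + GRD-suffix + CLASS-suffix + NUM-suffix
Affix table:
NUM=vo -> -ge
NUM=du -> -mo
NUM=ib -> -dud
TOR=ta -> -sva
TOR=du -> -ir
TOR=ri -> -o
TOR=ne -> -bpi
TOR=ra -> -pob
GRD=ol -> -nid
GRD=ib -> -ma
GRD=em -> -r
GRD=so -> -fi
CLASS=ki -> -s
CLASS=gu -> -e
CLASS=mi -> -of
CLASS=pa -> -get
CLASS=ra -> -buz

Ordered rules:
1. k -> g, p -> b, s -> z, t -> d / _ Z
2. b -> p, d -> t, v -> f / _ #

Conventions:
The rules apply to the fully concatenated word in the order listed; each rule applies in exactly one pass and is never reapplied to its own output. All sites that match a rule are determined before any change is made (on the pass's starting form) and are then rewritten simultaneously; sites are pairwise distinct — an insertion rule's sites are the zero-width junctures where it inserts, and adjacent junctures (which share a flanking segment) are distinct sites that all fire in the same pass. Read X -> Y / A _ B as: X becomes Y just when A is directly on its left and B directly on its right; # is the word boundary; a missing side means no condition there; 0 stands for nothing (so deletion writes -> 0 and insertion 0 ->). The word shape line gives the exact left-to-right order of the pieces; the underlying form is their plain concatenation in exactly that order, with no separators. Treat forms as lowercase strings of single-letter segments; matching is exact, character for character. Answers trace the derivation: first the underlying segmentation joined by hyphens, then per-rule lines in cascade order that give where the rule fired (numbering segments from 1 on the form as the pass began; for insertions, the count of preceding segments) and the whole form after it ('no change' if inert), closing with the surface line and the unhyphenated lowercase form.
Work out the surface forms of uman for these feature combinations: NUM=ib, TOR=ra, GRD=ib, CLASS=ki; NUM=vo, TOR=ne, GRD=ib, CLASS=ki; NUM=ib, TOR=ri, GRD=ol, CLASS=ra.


cell NUM=ib, TOR=ra, GRD=ib, CLASS=ki:
underlying: uman-pob-ma-s-dud
1. k -> g, p -> b, s -> z, t -> d / _ Z: fires at position(s) 10: umanpobmazdud
2. b -> p, d -> t, v -> f / _ #: fires at position(s) 13: umanpobmazdut
surface: umanpobmazdut

cell NUM=vo, TOR=ne, GRD=ib, CLASS=ki:
underlying: uman-bpi-ma-s-ge
1. k -> g, p -> b, s -> z, t -> d / _ Z: fires at position(s) 10: umanbpimazge
2. b -> p, d -> t, v -> f / _ #: no change
surface: umanbpimazge

cell NUM=ib, TOR=ri, GRD=ol, CLASS=ra:
underlying: uman-o-nid-buz-dud
1. k -> g, p -> b, s -> z, t -> d / _ Z: no change
2. b -> p, d -> t, v -> f / _ #: fires at position(s) 14: umanonidbuzdut
surface: umanonidbuzdut


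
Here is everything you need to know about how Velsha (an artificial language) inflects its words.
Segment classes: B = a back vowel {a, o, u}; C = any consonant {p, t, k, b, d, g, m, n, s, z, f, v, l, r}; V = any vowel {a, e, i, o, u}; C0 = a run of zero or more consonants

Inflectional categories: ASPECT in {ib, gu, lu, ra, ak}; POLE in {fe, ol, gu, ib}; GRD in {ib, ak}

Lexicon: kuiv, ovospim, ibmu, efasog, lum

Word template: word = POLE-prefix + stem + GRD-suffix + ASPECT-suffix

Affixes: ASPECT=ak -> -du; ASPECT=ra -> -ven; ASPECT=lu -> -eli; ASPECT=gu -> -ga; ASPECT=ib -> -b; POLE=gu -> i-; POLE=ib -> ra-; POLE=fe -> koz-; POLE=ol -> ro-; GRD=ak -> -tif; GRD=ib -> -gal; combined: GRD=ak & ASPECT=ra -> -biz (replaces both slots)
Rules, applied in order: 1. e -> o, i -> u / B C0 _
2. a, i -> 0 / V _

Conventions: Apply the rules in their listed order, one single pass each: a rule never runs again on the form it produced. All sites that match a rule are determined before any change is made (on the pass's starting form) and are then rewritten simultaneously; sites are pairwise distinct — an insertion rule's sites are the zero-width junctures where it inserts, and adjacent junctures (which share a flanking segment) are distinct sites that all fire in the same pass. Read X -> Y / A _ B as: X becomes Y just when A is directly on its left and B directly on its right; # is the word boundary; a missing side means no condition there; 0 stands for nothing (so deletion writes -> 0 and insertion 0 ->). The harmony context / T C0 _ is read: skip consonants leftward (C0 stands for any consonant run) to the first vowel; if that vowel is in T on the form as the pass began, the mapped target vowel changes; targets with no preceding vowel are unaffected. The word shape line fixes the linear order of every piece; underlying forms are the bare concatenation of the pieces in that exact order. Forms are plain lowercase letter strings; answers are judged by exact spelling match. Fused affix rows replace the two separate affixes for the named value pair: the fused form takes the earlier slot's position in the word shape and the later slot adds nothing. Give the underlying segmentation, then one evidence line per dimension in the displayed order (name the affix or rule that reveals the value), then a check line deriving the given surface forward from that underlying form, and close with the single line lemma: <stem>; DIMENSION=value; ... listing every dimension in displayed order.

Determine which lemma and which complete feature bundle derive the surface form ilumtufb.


underlying: i-lum-tif-b
ASPECT=ib - signalled by the affix -b
POLE=gu - signalled by the affix i-
GRD=ak - signalled by the affix -tif
check: ilumtifb -> ilumtufb -> ilumtufb
lemma: lum; ASPECT=ib; POLE=gu; GRD=ak


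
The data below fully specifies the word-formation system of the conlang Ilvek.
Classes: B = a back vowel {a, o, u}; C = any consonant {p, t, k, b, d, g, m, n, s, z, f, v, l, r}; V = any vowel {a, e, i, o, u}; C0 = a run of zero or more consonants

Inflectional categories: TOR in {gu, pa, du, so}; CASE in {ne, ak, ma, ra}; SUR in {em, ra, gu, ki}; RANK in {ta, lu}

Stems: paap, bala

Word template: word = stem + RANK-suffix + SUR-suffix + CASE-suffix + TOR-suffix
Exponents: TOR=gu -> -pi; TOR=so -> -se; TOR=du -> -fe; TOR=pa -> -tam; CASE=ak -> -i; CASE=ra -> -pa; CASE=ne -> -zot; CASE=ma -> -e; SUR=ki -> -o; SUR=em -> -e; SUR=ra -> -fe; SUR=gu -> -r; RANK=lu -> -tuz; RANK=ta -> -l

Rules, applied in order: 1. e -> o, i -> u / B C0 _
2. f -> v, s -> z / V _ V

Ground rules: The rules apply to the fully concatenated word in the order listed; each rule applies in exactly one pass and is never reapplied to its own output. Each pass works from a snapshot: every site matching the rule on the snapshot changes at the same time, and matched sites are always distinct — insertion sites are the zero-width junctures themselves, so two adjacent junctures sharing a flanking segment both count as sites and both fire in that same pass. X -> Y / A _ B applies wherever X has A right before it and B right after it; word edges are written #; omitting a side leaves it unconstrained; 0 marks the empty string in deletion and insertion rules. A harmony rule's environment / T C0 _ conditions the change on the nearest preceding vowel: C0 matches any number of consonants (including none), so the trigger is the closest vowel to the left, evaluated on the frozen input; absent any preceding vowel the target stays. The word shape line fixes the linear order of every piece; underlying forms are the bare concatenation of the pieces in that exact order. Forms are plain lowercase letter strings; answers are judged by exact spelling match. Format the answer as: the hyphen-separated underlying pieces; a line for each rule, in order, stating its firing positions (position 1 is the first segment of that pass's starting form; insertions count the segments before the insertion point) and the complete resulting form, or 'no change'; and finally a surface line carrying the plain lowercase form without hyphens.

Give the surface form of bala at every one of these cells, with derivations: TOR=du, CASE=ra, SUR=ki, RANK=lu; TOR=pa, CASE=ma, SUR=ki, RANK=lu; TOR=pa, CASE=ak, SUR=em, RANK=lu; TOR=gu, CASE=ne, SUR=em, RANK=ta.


cell TOR=du, CASE=ra, SUR=ki, RANK=lu:
underlying: bala-tuz-o-pa-fe
1. e -> o, i -> u / B C0 _: fires at position(s) 12: balatuzopafo
2. f -> v, s -> z / V _ V: fires at position(s) 11: balatuzopavo
surface: balatuzopavo

cell TOR=pa, CASE=ma, SUR=ki, RANK=lu:
underlying: bala-tuz-o-e-tam
1. e -> o, i -> u / B C0 _: fires at position(s) 9: balatuzootam
2. f -> v, s -> z / V _ V: no change
surface: balatuzootam

cell TOR=pa, CASE=ak, SUR=em, RANK=lu:
underlying: bala-tuz-e-i-tam
1. e -> o, i -> u / B C0 _: fires at position(s) 8: balatuzoitam
2. f -> v, s -> z / V _ V: no change
surface: balatuzoitam

cell TOR=gu, CASE=ne, SUR=em, RANK=ta:
underlying: bala-l-e-zot-pi
1. e -> o, i -> u / B C0 _: fires at position(s) 6, 11: balalozotpu
2. f -> v, s -> z / V _ V: no change
surface: balalozotpu


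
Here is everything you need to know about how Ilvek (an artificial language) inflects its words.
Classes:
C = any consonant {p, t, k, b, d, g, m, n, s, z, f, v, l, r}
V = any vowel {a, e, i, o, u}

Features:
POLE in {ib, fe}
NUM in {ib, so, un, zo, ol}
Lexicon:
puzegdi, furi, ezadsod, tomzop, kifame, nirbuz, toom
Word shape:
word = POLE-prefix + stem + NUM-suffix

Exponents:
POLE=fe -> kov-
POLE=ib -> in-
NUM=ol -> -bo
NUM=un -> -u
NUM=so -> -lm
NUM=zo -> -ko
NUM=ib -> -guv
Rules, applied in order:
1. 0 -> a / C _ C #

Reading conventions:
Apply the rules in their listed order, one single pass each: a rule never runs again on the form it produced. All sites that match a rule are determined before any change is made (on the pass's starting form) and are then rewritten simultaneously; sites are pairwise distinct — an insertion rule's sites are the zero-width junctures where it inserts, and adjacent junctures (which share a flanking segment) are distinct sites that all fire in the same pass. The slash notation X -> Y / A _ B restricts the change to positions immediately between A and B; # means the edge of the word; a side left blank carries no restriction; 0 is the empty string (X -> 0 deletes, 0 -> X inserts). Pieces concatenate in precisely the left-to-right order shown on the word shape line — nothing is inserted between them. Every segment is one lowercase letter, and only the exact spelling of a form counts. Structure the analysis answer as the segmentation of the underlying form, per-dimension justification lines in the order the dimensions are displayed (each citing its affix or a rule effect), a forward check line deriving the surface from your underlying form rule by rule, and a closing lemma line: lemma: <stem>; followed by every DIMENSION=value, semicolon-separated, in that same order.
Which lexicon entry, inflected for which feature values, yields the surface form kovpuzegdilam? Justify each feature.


underlying: kov-puzegdi-lm
POLE=fe - signalled by the affix kov-
NUM=so - signalled by the affix -lm
check: kovpuzegdilm -> kovpuzegdilam
lemma: puzegdi; POLE=fe; NUM=so


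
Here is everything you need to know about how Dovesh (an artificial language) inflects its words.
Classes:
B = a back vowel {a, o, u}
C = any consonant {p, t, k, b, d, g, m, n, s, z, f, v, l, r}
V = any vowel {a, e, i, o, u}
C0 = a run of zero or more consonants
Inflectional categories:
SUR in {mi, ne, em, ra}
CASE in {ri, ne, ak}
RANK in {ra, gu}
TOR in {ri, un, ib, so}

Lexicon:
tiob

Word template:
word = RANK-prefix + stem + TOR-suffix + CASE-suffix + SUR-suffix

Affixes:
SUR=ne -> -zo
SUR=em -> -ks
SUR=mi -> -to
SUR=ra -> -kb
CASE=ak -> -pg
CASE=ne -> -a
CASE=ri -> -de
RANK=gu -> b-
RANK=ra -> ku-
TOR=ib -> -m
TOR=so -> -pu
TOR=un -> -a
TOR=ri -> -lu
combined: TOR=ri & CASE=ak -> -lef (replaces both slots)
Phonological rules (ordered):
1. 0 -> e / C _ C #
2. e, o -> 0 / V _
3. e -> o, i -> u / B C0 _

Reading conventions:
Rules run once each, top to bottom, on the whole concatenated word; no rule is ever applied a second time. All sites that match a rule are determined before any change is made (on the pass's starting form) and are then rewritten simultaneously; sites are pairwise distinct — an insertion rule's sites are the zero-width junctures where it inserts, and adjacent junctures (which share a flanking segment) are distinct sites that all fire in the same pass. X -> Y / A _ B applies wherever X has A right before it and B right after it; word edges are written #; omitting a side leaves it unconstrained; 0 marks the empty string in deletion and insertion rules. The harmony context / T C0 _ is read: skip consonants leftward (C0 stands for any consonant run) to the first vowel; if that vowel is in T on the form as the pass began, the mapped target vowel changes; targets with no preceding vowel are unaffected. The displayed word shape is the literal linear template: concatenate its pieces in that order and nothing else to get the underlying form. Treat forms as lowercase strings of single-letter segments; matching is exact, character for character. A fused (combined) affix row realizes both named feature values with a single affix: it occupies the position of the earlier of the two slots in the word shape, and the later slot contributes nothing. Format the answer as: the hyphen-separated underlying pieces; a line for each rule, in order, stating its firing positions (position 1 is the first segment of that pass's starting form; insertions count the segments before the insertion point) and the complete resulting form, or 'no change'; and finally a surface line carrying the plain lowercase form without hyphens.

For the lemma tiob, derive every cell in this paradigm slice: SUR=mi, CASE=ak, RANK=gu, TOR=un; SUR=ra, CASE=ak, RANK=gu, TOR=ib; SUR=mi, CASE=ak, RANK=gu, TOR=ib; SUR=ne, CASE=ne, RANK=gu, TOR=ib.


cell SUR=mi, CASE=ak, RANK=gu, TOR=un:
underlying: b-tiob-a-pg-to
1. 0 -> e / C _ C #: no change
2. e, o -> 0 / V _: fires at position(s) 4: btibapgto
3. e -> o, i -> u / B C0 _: no change
surface: btibapgto

cell SUR=ra, CASE=ak, RANK=gu, TOR=ib:
underlying: b-tiob-m-pg-kb
1. 0 -> e / C _ C #: inserts after position(s) 9: btiobmpgkeb
2. e, o -> 0 / V _: fires at position(s) 4: btibmpgkeb
3. e -> o, i -> u / B C0 _: no change
surface: btibmpgkeb

cell SUR=mi, CASE=ak, RANK=gu, TOR=ib:
underlying: b-tiob-m-pg-to
1. 0 -> e / C _ C #: no change
2. e, o -> 0 / V _: fires at position(s) 4: btibmpgto
3. e -> o, i -> u / B C0 _: no change
surface: btibmpgto

cell SUR=ne, CASE=ne, RANK=gu, TOR=ib:
underlying: b-tiob-m-a-zo
1. 0 -> e / C _ C #: no change
2. e, o -> 0 / V _: fires at position(s) 4: btibmazo
3. e -> o, i -> u / B C0 _: no change
surface: btibmazo


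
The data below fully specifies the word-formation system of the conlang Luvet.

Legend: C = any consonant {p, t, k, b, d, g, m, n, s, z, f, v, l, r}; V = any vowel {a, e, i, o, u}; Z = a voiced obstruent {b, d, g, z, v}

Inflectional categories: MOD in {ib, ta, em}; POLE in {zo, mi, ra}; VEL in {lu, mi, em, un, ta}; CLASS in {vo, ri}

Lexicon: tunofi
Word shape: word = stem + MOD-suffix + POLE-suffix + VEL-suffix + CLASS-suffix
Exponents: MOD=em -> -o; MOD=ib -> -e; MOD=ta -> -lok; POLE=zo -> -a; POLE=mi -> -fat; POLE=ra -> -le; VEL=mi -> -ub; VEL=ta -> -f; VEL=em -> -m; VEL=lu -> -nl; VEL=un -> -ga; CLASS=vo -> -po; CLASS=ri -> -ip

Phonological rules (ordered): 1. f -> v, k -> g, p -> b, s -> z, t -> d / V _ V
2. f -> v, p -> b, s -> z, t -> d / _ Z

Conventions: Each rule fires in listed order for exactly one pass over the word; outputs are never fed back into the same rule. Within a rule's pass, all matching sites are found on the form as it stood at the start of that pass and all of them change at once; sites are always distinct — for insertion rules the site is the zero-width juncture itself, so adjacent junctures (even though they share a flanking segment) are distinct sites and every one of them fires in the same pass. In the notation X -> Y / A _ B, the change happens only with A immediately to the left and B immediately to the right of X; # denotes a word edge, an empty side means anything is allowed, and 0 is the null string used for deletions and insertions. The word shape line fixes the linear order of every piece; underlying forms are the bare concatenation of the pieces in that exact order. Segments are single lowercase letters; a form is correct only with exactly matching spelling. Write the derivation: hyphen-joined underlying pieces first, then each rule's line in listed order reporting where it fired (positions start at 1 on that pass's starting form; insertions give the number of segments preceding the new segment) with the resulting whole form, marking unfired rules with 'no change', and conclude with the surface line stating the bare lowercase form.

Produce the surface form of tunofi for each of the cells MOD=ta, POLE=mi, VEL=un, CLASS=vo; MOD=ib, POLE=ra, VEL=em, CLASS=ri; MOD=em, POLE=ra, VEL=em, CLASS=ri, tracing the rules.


cell MOD=ta, POLE=mi, VEL=un, CLASS=vo:
underlying: tunofi-lok-fat-ga-po
1. f -> v, k -> g, p -> b, s -> z, t -> d / V _ V: fires at position(s) 5, 15: tunovilokfatgabo
2. f -> v, p -> b, s -> z, t -> d / _ Z: fires at position(s) 12: tunovilokfadgabo
surface: tunovilokfadgabo

cell MOD=ib, POLE=ra, VEL=em, CLASS=ri:
underlying: tunofi-e-le-m-ip
1. f -> v, k -> g, p -> b, s -> z, t -> d / V _ V: fires at position(s) 5: tunovielemip
2. f -> v, p -> b, s -> z, t -> d / _ Z: no change
surface: tunovielemip

cell MOD=em, POLE=ra, VEL=em, CLASS=ri:
underlying: tunofi-o-le-m-ip
1. f -> v, k -> g, p -> b, s -> z, t -> d / V _ V: fires at position(s) 5: tunoviolemip
2. f -> v, p -> b, s -> z, t -> d / _ Z: no change
surface: tunoviolemip
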